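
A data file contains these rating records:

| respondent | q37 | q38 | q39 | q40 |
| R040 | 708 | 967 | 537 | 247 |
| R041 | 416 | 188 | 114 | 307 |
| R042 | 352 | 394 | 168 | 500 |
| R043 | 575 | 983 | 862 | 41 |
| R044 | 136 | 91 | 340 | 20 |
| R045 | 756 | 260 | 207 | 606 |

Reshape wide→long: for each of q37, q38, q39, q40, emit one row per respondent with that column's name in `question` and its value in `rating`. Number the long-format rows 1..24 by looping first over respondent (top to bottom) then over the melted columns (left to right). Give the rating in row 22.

260

24 rows total (6 × 4). Row 22: index ⌊(22-1)/4⌋ = 5 into respondent → R045; (22-1) mod 4 = 1 into the melted columns → q38.
So row 22 is (R045, q38, 260); rating = 260.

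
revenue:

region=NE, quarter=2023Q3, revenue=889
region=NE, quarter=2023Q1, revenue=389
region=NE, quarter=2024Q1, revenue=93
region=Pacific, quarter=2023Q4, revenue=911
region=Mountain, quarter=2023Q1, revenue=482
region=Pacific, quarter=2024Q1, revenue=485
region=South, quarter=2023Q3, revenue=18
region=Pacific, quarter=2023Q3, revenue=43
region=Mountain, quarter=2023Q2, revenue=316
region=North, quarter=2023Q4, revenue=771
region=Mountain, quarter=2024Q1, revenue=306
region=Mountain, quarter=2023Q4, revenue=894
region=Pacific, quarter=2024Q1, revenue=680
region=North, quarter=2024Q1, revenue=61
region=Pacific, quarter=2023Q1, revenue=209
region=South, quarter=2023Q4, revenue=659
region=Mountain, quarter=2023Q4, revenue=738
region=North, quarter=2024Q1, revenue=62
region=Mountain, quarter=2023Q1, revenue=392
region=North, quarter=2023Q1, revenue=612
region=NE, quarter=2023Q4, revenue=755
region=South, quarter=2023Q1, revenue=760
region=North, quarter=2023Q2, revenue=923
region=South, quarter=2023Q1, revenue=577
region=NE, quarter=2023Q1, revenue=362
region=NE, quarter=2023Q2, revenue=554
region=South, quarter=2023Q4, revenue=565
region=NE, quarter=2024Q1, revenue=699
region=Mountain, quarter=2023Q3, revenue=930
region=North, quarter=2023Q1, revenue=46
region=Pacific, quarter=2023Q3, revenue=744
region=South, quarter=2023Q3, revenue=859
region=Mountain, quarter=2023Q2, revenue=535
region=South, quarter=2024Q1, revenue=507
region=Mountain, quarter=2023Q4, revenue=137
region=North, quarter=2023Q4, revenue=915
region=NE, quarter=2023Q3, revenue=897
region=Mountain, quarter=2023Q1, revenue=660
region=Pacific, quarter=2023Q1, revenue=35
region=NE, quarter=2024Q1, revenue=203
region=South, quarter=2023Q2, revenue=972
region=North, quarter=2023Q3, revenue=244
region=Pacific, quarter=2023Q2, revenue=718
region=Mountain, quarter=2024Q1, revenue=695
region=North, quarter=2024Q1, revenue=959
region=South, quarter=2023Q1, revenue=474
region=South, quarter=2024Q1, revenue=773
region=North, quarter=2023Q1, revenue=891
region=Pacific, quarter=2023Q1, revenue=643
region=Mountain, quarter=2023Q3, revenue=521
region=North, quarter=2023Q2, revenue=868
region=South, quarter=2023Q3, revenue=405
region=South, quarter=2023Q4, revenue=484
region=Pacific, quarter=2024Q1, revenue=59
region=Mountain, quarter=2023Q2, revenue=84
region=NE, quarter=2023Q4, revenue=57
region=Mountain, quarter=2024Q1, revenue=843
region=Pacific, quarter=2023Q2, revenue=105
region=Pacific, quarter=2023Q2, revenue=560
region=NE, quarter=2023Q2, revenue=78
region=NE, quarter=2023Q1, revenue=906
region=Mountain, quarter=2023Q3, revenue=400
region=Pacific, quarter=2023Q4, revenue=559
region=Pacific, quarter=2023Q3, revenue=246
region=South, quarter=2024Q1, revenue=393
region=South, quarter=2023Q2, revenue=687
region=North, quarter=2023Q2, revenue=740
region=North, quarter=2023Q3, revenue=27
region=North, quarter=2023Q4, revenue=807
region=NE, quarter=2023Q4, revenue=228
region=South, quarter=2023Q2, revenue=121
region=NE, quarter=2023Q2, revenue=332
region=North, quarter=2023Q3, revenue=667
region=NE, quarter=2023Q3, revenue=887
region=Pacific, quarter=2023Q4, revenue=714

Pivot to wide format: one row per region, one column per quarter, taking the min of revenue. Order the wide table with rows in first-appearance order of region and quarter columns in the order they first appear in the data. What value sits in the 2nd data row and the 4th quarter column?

559

With rows in first-appearance order of region, row 2 is region=Pacific. quarter columns in first-appearance order: 2023Q3, 2023Q1, 2024Q1, 2023Q4, 2023Q2; column 4 is 2023Q4.
Long rows with region=Pacific, quarter=2023Q4: min(911, 559, 714) = 559.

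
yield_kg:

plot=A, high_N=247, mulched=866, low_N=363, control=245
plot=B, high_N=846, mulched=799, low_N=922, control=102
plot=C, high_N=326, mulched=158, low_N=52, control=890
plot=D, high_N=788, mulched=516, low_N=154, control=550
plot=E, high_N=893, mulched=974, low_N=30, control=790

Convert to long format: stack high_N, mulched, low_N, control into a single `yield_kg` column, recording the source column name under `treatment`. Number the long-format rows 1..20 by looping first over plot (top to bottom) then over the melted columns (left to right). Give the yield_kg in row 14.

20 rows total (5 × 4). Row 14: index ⌊(14-1)/4⌋ = 3 into plot → D; (14-1) mod 4 = 1 into the melted columns → mulched.
So row 14 is (D, mulched, 516); yield_kg = 516.

516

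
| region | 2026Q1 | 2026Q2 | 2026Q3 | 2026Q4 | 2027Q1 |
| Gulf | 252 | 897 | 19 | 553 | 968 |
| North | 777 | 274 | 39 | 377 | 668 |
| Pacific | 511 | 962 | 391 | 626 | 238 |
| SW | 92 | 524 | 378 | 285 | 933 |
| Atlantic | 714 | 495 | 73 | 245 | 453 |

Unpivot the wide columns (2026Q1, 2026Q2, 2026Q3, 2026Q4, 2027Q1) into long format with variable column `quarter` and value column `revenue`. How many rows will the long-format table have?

5 region values × 5 melted columns = 25 rows.

25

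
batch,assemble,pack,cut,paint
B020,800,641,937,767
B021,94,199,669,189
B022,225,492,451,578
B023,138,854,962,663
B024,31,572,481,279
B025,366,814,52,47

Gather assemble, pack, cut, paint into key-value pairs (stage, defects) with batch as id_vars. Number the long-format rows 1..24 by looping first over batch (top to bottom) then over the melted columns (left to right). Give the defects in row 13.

24 rows total (6 × 4). Row 13: index ⌊(13-1)/4⌋ = 3 into batch → B023; (13-1) mod 4 = 0 into the melted columns → assemble.
So row 13 is (B023, assemble, 138); defects = 138.

138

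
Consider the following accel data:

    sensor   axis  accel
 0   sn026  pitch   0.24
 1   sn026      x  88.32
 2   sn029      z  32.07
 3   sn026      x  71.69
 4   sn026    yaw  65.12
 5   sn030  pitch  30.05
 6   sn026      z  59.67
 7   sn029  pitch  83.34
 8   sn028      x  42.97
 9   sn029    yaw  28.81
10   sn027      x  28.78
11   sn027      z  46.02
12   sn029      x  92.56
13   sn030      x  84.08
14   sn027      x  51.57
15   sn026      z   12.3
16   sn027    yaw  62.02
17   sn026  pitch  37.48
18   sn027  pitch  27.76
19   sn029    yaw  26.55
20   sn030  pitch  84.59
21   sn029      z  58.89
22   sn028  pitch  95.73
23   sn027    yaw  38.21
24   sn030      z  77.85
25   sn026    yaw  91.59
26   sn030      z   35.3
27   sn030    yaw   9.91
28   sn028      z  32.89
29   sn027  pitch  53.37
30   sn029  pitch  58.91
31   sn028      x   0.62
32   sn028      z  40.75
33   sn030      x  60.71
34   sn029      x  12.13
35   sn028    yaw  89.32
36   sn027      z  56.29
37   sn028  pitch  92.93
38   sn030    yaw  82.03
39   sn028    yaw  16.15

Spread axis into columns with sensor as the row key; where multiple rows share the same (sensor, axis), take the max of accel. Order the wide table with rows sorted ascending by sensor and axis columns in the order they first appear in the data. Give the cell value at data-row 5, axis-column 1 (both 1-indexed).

84.59

With rows sorted ascending by sensor, row 5 is sensor=sn030. axis columns in first-appearance order: pitch, x, z, yaw; column 1 is pitch.
Long rows with sensor=sn030, axis=pitch: max(30.05, 84.59) = 84.59.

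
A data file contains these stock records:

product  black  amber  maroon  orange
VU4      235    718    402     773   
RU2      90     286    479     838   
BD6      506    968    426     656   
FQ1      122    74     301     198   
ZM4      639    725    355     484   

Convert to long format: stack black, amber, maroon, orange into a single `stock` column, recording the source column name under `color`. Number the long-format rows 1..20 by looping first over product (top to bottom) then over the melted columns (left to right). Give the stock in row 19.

355

20 rows total (5 × 4). Row 19: index ⌊(19-1)/4⌋ = 4 into product → ZM4; (19-1) mod 4 = 2 into the melted columns → maroon.
So row 19 is (ZM4, maroon, 355); stock = 355.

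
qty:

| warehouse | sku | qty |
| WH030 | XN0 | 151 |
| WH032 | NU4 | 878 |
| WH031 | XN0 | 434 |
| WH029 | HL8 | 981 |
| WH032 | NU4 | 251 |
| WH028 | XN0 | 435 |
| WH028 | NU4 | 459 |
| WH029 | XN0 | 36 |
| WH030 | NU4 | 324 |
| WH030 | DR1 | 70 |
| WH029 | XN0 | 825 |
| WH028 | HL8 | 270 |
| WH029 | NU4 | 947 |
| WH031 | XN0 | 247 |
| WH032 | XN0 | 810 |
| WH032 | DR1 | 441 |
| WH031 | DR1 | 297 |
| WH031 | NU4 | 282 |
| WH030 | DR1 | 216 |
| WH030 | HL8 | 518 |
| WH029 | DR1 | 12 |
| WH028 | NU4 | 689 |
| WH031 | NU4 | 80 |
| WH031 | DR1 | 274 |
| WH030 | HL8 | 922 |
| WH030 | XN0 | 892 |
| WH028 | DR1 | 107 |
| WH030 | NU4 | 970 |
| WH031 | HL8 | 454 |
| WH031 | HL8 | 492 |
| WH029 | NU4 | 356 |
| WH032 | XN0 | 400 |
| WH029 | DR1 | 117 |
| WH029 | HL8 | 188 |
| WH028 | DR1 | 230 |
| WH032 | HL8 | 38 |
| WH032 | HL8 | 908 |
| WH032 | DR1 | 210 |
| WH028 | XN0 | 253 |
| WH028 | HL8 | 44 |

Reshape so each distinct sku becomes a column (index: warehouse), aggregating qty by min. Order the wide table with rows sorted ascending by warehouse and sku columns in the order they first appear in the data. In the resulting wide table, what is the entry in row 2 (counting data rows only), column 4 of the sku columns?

12

With rows sorted ascending by warehouse, row 2 is warehouse=WH029. sku columns in first-appearance order: XN0, NU4, HL8, DR1; column 4 is DR1.
Long rows with warehouse=WH029, sku=DR1: min(12, 117) = 12.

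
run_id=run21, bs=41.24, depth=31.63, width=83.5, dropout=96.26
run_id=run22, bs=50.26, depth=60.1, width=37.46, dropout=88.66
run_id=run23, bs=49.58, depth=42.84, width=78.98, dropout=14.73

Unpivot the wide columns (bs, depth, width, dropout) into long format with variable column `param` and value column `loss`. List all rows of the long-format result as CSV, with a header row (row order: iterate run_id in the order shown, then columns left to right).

Each (run_id, column) pair becomes one row: 3 × 4 = 12 rows.
For example, (run21, bs) → loss=41.24.

run_id,param,loss
run21,bs,41.24
run21,depth,31.63
run21,width,83.5
run21,dropout,96.26
run22,bs,50.26
run22,depth,60.1
run22,width,37.46
run22,dropout,88.66
run23,bs,49.58
run23,depth,42.84
run23,width,78.98
run23,dropout,14.73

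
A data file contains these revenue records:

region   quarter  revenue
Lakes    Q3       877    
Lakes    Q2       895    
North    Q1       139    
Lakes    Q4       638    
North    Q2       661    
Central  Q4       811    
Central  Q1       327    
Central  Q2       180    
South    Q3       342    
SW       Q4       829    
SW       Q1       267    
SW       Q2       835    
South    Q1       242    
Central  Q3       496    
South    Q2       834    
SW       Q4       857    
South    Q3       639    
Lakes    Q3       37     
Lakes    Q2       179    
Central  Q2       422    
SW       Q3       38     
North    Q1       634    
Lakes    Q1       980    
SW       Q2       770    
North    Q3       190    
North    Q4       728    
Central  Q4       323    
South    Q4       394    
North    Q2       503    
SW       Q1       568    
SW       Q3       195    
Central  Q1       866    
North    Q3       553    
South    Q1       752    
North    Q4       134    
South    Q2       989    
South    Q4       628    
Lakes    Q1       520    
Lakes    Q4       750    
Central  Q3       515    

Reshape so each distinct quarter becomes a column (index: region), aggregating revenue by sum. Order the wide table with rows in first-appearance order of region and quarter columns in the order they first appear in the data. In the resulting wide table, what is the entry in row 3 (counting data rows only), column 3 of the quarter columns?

1193

With rows in first-appearance order of region, row 3 is region=Central. quarter columns in first-appearance order: Q3, Q2, Q1, Q4; column 3 is Q1.
Long rows with region=Central, quarter=Q1: 327 + 866 = 1193.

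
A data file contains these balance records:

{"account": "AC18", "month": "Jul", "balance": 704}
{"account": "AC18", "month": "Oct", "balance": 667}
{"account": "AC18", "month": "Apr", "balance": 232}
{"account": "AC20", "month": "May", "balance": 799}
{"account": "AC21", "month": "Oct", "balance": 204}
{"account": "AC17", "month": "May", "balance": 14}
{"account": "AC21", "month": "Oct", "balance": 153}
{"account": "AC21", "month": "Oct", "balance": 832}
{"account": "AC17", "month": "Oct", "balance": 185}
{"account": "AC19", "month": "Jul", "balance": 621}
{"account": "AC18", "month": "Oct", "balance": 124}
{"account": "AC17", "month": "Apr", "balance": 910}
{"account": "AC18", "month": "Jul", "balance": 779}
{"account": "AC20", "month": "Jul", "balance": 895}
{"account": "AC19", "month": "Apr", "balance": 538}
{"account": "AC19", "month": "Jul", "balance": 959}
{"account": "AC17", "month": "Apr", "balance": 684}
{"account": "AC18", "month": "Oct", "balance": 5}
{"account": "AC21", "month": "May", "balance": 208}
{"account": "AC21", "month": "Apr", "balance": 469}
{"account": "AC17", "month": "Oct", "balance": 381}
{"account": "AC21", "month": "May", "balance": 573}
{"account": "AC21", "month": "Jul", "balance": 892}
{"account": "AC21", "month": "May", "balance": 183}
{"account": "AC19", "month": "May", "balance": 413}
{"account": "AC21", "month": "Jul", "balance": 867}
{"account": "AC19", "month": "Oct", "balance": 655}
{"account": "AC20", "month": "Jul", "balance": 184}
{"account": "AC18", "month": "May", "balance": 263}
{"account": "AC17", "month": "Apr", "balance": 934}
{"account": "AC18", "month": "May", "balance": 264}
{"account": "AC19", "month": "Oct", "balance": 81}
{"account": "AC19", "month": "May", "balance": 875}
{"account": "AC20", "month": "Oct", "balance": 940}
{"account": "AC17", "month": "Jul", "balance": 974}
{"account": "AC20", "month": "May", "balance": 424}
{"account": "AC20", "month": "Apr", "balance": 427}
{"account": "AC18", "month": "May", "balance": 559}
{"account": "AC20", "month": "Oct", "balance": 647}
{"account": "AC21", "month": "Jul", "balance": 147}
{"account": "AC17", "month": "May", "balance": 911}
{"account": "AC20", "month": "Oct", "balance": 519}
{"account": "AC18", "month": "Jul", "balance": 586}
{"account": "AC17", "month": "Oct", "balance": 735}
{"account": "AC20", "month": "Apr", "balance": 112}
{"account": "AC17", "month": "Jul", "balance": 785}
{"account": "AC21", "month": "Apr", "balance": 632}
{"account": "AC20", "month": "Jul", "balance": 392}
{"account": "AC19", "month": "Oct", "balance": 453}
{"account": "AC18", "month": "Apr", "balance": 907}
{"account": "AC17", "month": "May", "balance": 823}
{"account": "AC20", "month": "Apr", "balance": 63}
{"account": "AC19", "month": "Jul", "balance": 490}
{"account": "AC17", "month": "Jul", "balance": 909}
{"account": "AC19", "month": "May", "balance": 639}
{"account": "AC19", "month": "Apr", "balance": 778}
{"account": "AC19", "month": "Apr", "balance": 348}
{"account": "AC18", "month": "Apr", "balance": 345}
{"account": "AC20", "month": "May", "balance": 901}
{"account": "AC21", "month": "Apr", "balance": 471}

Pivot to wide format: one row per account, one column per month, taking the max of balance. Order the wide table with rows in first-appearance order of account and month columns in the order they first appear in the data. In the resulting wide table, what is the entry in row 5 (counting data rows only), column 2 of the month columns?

With rows in first-appearance order of account, row 5 is account=AC19. month columns in first-appearance order: Jul, Oct, Apr, May; column 2 is Oct.
Long rows with account=AC19, month=Oct: max(655, 81, 453) = 655.

655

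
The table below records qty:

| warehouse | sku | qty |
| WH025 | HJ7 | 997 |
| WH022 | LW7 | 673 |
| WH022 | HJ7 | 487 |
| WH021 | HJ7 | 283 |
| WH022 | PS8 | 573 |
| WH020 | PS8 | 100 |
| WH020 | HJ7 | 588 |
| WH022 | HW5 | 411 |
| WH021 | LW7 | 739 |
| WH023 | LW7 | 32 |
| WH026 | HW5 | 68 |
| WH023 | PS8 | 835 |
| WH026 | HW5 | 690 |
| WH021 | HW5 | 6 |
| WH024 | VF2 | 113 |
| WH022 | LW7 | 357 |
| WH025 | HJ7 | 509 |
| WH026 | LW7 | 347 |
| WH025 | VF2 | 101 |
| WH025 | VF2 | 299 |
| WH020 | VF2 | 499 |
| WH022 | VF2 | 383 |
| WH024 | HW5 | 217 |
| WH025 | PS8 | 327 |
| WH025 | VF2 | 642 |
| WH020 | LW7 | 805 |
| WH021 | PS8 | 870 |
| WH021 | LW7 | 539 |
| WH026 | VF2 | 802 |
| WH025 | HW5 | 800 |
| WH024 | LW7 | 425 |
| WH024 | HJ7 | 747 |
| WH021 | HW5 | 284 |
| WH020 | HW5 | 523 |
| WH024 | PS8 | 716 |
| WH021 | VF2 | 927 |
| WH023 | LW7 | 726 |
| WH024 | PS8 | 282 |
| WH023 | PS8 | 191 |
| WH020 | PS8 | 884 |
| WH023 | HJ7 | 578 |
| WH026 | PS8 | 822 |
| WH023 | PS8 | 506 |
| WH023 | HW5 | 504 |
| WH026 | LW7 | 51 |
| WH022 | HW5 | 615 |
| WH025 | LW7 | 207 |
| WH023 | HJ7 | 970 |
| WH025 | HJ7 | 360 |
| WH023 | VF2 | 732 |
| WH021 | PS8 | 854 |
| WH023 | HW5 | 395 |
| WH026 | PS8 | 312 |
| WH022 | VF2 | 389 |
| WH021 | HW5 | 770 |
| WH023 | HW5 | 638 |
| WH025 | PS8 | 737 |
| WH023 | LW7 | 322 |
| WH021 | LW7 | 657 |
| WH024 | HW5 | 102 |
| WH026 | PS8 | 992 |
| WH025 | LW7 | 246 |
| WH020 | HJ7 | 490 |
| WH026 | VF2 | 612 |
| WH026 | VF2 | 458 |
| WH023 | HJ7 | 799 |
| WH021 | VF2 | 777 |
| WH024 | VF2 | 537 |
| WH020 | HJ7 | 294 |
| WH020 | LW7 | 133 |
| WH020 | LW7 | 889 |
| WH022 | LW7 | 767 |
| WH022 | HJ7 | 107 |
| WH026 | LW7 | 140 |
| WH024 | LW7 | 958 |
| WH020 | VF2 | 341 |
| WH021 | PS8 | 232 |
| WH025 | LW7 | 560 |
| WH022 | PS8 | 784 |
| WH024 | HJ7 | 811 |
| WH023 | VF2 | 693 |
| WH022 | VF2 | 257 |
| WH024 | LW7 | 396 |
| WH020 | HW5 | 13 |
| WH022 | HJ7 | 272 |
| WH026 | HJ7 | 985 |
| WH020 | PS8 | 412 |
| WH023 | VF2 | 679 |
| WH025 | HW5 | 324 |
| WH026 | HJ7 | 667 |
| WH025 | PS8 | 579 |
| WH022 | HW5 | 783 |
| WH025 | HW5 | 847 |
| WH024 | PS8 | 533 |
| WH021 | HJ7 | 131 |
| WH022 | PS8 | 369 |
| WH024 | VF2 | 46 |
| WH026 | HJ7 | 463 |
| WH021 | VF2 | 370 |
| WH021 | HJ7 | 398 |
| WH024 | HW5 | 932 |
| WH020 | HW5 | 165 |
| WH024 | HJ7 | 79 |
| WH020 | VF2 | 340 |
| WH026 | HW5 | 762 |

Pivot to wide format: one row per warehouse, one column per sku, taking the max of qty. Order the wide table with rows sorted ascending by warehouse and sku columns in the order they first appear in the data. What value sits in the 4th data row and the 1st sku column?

With rows sorted ascending by warehouse, row 4 is warehouse=WH023. sku columns in first-appearance order: HJ7, LW7, PS8, HW5, VF2; column 1 is HJ7.
Long rows with warehouse=WH023, sku=HJ7: max(578, 970, 799) = 970.

970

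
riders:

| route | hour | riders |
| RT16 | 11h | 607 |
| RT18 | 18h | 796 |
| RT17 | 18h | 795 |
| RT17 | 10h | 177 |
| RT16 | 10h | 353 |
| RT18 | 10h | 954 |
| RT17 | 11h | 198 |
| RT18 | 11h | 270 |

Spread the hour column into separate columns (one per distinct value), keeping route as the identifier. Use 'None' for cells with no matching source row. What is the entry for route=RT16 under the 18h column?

None

No long-format row has route=RT16 and hour=18h, so the cell is None.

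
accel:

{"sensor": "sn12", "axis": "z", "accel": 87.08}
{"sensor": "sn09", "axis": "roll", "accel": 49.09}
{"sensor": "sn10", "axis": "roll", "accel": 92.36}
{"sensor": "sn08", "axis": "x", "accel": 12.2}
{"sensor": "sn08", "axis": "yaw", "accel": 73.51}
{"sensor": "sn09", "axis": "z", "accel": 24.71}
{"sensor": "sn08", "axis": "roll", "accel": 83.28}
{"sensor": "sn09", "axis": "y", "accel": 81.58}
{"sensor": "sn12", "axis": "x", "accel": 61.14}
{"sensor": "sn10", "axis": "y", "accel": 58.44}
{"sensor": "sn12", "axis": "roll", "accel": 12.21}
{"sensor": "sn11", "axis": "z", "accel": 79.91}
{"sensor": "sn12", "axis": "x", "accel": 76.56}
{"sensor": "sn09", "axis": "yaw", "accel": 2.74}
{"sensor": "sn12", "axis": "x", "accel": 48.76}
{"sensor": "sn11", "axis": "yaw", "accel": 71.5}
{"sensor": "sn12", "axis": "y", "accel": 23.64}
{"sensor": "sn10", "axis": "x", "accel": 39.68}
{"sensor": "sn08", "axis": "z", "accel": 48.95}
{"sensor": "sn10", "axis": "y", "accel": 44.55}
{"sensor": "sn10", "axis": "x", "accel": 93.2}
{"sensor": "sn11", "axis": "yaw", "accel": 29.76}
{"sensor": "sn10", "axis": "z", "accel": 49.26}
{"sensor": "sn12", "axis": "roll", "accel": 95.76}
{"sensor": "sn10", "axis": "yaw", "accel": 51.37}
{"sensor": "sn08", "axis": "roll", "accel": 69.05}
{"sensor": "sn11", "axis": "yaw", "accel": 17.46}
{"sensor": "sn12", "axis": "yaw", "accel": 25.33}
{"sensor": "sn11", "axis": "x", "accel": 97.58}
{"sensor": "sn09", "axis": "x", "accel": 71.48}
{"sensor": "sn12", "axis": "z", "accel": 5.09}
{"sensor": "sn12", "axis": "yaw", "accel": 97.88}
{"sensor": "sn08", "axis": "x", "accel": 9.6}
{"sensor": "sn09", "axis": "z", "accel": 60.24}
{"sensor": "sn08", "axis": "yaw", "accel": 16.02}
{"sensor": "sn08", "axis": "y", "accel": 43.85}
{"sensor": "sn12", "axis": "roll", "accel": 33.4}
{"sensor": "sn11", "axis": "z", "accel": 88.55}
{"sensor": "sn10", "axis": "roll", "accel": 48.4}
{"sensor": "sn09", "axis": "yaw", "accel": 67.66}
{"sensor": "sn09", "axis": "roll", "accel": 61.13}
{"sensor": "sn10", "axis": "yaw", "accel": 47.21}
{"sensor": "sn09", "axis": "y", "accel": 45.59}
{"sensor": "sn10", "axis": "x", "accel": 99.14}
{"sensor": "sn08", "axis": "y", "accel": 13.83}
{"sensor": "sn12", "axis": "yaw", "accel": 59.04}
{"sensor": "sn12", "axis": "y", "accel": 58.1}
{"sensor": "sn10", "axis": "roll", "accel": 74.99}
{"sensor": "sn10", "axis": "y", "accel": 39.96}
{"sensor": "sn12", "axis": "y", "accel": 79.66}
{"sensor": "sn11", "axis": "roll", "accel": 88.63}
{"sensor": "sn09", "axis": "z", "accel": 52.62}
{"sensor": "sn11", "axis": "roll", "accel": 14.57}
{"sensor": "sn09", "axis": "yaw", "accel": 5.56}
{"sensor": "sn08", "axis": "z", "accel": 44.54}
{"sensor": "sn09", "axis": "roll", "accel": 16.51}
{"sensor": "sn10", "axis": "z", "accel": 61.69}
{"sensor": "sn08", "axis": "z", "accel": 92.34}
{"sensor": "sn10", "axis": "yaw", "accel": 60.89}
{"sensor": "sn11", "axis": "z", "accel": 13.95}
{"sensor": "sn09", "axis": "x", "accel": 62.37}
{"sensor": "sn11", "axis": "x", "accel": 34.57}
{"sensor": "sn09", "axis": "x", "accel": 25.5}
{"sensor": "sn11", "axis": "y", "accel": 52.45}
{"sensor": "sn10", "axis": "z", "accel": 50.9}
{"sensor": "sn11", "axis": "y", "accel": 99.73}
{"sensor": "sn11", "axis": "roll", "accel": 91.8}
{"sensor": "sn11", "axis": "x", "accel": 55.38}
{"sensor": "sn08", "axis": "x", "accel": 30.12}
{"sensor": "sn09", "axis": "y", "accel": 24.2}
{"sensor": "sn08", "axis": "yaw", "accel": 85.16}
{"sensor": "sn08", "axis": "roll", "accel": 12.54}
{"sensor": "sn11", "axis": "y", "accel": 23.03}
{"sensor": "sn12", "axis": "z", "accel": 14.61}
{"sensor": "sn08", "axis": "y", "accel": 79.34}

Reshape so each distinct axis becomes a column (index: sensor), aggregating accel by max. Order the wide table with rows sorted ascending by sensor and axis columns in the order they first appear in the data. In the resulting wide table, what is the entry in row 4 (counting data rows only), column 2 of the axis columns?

With rows sorted ascending by sensor, row 4 is sensor=sn11. axis columns in first-appearance order: z, roll, x, yaw, y; column 2 is roll.
Long rows with sensor=sn11, axis=roll: max(88.63, 14.57, 91.8) = 91.8.

91.8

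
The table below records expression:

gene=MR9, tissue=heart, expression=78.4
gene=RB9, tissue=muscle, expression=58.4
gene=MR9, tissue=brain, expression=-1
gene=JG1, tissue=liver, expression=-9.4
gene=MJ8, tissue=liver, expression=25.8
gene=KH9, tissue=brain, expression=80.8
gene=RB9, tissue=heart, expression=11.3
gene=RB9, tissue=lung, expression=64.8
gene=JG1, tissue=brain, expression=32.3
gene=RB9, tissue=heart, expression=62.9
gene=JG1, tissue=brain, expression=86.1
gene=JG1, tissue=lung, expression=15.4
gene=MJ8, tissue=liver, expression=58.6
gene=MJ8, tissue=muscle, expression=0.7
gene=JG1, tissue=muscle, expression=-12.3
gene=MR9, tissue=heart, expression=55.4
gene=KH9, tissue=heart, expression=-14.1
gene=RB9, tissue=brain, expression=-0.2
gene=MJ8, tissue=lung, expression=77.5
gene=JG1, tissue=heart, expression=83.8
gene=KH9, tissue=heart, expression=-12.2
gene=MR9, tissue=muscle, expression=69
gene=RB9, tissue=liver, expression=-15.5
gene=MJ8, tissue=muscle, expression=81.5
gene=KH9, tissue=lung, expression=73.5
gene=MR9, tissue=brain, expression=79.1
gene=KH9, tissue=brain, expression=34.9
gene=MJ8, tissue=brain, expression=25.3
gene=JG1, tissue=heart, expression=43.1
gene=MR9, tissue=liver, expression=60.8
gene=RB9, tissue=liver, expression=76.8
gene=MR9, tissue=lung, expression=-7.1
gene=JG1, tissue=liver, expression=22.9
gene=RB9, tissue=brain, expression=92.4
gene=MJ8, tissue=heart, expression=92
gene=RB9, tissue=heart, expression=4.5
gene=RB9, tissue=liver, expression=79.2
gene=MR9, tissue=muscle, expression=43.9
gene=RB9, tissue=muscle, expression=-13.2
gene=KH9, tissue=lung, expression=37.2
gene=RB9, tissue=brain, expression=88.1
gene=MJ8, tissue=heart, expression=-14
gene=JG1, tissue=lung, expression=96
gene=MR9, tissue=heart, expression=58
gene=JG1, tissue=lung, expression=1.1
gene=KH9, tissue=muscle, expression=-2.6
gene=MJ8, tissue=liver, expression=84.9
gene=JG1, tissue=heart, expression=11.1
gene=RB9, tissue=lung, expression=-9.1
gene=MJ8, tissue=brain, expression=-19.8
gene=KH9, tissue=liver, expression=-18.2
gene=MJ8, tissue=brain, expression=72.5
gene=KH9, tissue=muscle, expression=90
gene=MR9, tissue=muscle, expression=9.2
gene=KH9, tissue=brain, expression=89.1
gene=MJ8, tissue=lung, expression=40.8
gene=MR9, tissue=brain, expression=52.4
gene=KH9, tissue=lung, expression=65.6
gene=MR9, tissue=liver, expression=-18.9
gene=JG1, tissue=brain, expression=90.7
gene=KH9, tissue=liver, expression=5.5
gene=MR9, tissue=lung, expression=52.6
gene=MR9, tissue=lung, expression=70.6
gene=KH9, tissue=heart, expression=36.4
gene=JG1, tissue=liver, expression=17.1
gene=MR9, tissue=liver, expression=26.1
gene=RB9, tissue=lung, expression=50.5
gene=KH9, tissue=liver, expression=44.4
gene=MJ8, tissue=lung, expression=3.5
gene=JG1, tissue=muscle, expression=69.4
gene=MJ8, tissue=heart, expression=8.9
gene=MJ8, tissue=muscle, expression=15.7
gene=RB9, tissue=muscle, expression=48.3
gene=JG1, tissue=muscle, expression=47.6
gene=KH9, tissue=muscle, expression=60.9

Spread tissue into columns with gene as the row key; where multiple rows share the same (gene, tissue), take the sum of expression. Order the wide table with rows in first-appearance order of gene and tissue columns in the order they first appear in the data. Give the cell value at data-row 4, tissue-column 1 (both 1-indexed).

86.9

With rows in first-appearance order of gene, row 4 is gene=MJ8. tissue columns in first-appearance order: heart, muscle, brain, liver, lung; column 1 is heart.
Long rows with gene=MJ8, tissue=heart: 92 + -14 + 8.9 = 86.9.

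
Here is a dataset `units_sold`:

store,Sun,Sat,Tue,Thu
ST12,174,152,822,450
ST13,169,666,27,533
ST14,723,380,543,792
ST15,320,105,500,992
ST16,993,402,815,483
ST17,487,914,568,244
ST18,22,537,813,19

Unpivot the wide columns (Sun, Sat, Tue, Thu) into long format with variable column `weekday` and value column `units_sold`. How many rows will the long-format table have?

28

7 store values × 4 melted columns = 28 rows.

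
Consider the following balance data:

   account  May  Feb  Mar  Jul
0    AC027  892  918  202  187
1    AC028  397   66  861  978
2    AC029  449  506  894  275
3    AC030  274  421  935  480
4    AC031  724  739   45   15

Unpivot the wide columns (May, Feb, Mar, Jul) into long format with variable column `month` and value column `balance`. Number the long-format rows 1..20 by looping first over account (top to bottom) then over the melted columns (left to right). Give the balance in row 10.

506

20 rows total (5 × 4). Row 10: index ⌊(10-1)/4⌋ = 2 into account → AC029; (10-1) mod 4 = 1 into the melted columns → Feb.
So row 10 is (AC029, Feb, 506); balance = 506.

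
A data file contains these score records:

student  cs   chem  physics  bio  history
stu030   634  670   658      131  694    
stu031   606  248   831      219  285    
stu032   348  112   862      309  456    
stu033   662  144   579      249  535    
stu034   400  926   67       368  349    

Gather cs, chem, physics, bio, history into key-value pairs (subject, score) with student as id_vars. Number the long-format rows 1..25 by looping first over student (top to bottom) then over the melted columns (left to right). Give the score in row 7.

248

25 rows total (5 × 5). Row 7: index ⌊(7-1)/5⌋ = 1 into student → stu031; (7-1) mod 5 = 1 into the melted columns → chem.
So row 7 is (stu031, chem, 248); score = 248.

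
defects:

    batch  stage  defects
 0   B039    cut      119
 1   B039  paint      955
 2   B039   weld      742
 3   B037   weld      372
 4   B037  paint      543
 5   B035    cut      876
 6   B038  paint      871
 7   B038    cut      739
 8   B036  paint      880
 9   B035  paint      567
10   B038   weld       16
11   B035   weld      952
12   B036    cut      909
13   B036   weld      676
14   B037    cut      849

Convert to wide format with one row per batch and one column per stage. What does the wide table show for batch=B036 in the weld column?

Wide layout: rows indexed by batch, columns are the 3 distinct stage values (cut, paint, weld).
Cell (batch=B036, stage=weld) draws from the long row where batch=B036 and stage=weld, which has defects=676.

676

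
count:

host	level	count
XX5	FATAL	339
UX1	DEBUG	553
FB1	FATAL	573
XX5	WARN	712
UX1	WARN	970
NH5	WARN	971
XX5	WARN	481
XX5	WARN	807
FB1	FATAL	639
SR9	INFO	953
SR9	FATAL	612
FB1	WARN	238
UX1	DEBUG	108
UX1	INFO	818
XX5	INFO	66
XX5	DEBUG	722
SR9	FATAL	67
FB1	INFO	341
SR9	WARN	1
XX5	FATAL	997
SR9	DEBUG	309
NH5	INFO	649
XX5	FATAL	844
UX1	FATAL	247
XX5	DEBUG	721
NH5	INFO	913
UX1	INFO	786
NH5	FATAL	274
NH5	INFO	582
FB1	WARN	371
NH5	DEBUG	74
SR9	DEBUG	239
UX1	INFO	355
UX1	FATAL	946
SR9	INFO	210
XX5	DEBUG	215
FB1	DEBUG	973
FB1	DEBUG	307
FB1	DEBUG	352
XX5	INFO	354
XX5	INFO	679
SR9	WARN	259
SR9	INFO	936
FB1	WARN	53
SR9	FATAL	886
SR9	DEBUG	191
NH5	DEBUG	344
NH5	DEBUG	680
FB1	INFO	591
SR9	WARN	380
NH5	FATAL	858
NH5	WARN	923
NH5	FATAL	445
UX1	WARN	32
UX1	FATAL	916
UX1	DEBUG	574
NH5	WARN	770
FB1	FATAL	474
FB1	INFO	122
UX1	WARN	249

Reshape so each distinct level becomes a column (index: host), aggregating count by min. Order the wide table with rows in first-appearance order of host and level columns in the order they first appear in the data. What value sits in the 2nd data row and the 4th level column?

355

With rows in first-appearance order of host, row 2 is host=UX1. level columns in first-appearance order: FATAL, DEBUG, WARN, INFO; column 4 is INFO.
Long rows with host=UX1, level=INFO: min(818, 786, 355) = 355.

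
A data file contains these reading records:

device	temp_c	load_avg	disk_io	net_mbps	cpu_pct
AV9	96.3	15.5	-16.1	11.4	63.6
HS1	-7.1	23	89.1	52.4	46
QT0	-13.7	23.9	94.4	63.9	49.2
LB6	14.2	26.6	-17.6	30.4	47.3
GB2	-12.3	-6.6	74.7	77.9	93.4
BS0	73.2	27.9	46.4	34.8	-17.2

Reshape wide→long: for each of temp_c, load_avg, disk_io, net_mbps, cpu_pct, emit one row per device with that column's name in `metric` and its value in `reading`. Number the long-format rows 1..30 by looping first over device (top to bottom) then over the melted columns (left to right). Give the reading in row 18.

30 rows total (6 × 5). Row 18: index ⌊(18-1)/5⌋ = 3 into device → LB6; (18-1) mod 5 = 2 into the melted columns → disk_io.
So row 18 is (LB6, disk_io, -17.6); reading = -17.6.

-17.6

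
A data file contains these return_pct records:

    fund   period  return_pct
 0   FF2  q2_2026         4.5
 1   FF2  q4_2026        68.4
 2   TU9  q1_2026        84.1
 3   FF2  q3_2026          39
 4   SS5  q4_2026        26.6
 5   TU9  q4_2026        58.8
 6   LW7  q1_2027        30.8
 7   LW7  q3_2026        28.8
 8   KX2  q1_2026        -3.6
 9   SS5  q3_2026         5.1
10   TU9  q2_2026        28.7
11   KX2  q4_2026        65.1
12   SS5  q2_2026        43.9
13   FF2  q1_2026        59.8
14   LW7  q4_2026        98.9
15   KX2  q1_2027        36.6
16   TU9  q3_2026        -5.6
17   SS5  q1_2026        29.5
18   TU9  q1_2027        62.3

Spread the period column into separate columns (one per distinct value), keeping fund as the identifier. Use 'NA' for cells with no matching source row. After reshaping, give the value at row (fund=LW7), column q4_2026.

98.9

The long row with fund=LW7, period=q4_2026 has return_pct=98.9.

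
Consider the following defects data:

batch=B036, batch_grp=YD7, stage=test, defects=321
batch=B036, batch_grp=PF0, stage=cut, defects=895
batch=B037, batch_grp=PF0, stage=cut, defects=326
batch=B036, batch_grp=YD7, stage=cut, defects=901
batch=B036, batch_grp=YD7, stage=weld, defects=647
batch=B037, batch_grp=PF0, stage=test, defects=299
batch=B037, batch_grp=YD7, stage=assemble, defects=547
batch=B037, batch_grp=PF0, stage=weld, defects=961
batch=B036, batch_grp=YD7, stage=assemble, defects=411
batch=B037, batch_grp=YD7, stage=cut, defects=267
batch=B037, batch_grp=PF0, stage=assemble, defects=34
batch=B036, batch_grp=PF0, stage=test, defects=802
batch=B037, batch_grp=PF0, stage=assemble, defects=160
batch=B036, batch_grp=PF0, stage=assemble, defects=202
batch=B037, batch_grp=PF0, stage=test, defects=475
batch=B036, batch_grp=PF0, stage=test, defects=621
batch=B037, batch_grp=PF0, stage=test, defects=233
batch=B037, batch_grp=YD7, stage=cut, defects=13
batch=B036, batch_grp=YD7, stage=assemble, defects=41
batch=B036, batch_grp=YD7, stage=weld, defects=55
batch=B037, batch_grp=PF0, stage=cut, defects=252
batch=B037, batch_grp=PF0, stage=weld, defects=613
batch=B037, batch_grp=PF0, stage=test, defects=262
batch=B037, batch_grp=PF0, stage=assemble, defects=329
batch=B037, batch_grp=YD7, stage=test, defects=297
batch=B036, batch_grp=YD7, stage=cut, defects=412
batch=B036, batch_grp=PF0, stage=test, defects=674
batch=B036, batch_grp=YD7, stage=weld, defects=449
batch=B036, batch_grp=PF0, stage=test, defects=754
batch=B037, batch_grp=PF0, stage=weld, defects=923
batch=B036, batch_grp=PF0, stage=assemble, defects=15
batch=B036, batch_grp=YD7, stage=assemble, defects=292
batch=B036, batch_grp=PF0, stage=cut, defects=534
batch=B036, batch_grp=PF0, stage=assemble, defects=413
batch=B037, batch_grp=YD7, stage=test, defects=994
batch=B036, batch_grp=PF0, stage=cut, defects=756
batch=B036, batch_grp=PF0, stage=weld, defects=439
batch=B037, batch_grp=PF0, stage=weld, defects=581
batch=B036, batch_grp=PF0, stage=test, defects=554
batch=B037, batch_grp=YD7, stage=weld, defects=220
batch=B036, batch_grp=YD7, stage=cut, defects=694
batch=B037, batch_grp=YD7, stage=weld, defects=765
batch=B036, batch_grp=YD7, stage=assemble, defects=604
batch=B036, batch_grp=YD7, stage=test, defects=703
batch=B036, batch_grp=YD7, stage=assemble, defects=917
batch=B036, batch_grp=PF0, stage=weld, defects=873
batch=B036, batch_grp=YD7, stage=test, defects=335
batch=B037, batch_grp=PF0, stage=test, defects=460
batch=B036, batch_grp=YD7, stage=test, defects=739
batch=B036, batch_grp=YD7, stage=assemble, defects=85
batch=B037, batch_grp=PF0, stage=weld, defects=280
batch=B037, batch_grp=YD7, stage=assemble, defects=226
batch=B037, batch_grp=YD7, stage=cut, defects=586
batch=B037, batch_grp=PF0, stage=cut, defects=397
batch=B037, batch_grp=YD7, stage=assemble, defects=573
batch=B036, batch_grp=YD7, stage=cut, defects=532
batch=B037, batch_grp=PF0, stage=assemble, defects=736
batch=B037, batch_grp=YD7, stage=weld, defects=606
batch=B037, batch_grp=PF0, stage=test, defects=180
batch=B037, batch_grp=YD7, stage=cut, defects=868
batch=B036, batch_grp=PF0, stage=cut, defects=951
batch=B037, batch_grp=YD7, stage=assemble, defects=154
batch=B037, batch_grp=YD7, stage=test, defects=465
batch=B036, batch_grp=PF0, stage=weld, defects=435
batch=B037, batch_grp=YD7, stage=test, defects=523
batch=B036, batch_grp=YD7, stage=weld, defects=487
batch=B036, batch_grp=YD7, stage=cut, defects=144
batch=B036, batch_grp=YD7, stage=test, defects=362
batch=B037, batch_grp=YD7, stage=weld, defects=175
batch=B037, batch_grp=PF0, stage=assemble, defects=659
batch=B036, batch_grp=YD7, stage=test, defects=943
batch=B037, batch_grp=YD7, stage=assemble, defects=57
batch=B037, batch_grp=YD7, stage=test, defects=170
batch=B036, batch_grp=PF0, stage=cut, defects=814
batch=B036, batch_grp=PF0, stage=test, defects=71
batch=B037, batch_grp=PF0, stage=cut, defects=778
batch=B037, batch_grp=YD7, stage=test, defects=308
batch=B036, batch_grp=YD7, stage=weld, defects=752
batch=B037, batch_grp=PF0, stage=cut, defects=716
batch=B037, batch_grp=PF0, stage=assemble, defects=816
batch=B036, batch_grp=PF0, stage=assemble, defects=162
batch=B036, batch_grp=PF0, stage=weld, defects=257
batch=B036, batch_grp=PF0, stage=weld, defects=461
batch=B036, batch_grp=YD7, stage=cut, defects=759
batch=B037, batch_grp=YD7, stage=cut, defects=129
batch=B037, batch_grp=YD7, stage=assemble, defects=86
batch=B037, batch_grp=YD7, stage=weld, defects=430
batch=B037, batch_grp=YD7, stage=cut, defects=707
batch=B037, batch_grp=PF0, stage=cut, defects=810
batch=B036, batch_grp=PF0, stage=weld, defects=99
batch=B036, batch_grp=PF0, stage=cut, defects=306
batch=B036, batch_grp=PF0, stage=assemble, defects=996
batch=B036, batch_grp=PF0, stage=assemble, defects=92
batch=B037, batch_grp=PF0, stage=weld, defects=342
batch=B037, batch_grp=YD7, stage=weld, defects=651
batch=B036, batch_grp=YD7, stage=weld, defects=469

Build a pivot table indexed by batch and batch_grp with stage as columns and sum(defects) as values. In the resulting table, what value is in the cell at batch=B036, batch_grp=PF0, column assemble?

Rows with batch=B036, batch_grp=PF0 and stage=assemble: defects values are 202, 15, 413, 162, 996, 92.
202 + 15 + 413 + 162 + 996 + 92 = 1880.

1880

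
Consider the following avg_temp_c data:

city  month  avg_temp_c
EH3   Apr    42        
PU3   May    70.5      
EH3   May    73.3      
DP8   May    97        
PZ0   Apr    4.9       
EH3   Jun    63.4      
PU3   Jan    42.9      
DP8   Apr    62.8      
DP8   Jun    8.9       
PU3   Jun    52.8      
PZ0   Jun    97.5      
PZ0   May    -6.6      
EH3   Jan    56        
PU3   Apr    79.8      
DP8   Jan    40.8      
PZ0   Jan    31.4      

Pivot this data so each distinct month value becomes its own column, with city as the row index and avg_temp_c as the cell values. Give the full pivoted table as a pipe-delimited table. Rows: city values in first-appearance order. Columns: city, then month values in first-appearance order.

| city | Apr | May | Jun | Jan |
| EH3 | 42 | 73.3 | 63.4 | 56 |
| PU3 | 79.8 | 70.5 | 52.8 | 42.9 |
| DP8 | 62.8 | 97 | 8.9 | 40.8 |
| PZ0 | 4.9 | -6.6 | 97.5 | 31.4 |

Columns: city plus the 4 distinct month values (Apr, May, Jun, Jan).
For example, row EH3 column Apr takes avg_temp_c=42 from the long row (EH3, Apr).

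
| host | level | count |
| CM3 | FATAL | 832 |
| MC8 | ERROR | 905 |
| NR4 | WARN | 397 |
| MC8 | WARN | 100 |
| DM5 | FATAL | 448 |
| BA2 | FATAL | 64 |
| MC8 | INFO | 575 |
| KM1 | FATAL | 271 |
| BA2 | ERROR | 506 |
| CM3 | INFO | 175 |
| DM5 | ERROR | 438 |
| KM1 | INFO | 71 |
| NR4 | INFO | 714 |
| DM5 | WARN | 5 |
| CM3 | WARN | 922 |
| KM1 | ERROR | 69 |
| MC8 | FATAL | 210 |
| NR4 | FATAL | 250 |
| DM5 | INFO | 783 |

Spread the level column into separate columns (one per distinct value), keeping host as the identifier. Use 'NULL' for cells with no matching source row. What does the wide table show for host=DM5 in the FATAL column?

448

The long row with host=DM5, level=FATAL has count=448.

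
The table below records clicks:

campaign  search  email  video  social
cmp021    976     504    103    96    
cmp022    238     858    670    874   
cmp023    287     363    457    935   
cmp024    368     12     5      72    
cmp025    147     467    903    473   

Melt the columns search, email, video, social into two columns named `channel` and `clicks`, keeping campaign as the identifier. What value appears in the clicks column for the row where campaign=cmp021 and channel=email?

Unpivoting turns each (campaign, wide-column) pair into one long row.
The wide cell at row cmp021, column email holds 504, so the long row (cmp021, email) has clicks=504.

504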